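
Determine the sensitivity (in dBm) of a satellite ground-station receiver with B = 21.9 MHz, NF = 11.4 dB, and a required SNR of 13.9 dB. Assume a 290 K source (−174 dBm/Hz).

Sensitivity = −174 + 10 log₁₀(B) + NF + SNR_min
= −174 + 73.4 + 11.4 + 13.9
= −75.3 dBm → −75.3 dBm

−75.3 dBm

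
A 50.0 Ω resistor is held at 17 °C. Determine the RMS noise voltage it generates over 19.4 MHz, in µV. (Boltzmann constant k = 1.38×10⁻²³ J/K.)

3.94 µV

T = 17 °C + 273.15 = 290.15 K
V_n = √(4kTRB)
4kTRB = 4 × 1.38×10⁻²³ × 290.15 × 5.00×10¹ × 1.94×10⁷ = 1.55×10⁻¹¹ V²
V_n = √(1.55×10⁻¹¹) = 3.94×10⁻⁶ V = 3.94 µV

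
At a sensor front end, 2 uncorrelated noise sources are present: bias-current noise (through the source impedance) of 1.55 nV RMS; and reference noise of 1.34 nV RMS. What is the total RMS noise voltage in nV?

Uncorrelated sources add in power (mean-square): V_tot = √(ΣV_i²)
V_tot = √[(1.55×10⁻⁹)² + (1.34×10⁻⁹)²] = 2.05×10⁻⁹ V = 2.05 nV

2.05 nV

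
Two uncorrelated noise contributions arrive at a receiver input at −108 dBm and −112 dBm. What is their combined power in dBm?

−106.5 dBm

Convert to linear, add, convert back:
P₁ = 1.58×10⁻¹⁴ W, P₂ = 6.31×10⁻¹⁵ W
P_tot = 2.22×10⁻¹⁴ W → 10 log₁₀(P_tot / 10⁻³) = −106.5 dBm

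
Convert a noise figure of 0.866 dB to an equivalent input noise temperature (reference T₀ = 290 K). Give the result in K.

F = 10^(0.866/10) = 1.22067
T_e = (F − 1)·T₀ = (1.22067 − 1) × 290 = 64.0 K

64.0 K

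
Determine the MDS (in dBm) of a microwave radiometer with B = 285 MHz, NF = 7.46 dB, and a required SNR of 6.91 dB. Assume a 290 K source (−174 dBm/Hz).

Sensitivity = −174 + 10 log₁₀(B) + NF + SNR_min
= −174 + 84.55 + 7.46 + 6.91
= −75.08 dBm → −75.1 dBm

−75.1 dBm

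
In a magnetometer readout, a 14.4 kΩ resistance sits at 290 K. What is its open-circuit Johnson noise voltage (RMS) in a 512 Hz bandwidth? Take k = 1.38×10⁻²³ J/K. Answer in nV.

344 nV

V_n = √(4kTRB)
4kTRB = 4 × 1.38×10⁻²³ × 290 × 1.44×10⁴ × 5.12×10² = 1.18×10⁻¹³ V²
V_n = √(1.18×10⁻¹³) = 3.44×10⁻⁷ V = 344 nV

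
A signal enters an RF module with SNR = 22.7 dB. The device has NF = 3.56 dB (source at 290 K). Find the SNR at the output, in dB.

19.14 dB

By definition F = SNR_in/SNR_out, so in dB: SNR_out = SNR_in − NF
SNR_out = 22.7 − 3.56 = 19.14 dB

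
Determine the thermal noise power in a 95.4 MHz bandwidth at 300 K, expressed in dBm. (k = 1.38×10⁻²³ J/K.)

P_n = kTB = 1.38×10⁻²³ × 300 × 9.54×10⁷ = 3.95×10⁻¹³ W
In dBm: 10 log₁₀(3.95×10⁻¹³ / 10⁻³) = −94.0 dBm

−94.0 dBm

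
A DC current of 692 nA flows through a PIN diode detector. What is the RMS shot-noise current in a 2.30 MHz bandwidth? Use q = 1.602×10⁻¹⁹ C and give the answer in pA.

I_n = √(2qI·B)
2qI·B = 2 × 1.602×10⁻¹⁹ × 6.92×10⁻⁷ × 2.30×10⁶ = 5.10×10⁻¹⁹ A²
I_n = √(5.10×10⁻¹⁹) = 7.14×10⁻¹⁰ A = 714 pA

714 pA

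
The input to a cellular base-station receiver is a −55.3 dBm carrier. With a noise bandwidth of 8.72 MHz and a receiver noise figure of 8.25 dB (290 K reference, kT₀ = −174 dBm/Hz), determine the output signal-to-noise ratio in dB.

41.0 dB

Noise floor: N = −174 + 10 log₁₀(B) + NF
10 log₁₀(8.72×10⁶) = 69.41 dB
N = −174 + 69.41 + 8.25 = −96.34 dBm
SNR = P_sig − N = −55.3 − (−96.34) = 41.04 dB → 41.0 dB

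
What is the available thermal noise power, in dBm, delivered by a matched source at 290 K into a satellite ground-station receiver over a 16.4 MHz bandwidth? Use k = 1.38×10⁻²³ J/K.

−101.8 dBm

P_n = kTB = 1.38×10⁻²³ × 290 × 1.64×10⁷ = 6.56×10⁻¹⁴ W
In dBm: 10 log₁₀(6.56×10⁻¹⁴ / 10⁻³) = −101.8 dBm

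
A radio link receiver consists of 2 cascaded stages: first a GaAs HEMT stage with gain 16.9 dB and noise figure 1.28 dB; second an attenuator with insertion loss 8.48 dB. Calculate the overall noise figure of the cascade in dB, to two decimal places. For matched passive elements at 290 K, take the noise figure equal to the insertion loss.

1.66 dB

Convert to linear (a loss of L dB is a gain of −L dB): F_i = 10^(NF_i/10), G_i = 10^(G_i,dB/10)
  Stage 1: F_1 = 10^(1.28/10) = 1.343, G_1 = 10^(16.9/10) = 48.98
  Stage 2: F_2 = 10^(8.48/10) = 7.047, G_2 = 10^(−8.48/10) = 0.1419
Friis cascade:
  F = 1.343 + (7.047 − 1)/48.98 = 1.466
NF = 10 log₁₀(1.466) = 1.66 dB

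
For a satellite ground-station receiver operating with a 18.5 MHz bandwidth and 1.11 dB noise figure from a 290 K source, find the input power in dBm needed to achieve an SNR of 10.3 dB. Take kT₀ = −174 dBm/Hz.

−89.9 dBm

Sensitivity = −174 + 10 log₁₀(B) + NF + SNR_min
= −174 + 72.67 + 1.11 + 10.3
= −89.92 dBm → −89.9 dBm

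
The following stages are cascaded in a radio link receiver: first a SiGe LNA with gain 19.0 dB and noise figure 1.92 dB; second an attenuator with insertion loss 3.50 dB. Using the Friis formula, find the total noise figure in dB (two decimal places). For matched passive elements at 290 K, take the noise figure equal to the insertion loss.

1.96 dB

Convert to linear (a loss of L dB is a gain of −L dB): F_i = 10^(NF_i/10), G_i = 10^(G_i,dB/10)
  Stage 1: F_1 = 10^(1.92/10) = 1.556, G_1 = 10^(19.0/10) = 79.43
  Stage 2: F_2 = 10^(3.50/10) = 2.239, G_2 = 10^(−3.50/10) = 0.4467
Friis cascade:
  F = 1.556 + (2.239 − 1)/79.43 = 1.572
NF = 10 log₁₀(1.572) = 1.96 dB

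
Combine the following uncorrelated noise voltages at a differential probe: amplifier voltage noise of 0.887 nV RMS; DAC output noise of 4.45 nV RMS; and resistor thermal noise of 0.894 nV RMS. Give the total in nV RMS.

4.62 nV

Uncorrelated sources add in power (mean-square): V_tot = √(ΣV_i²)
V_tot = √[(8.87×10⁻¹⁰)² + (4.45×10⁻⁹)² + (8.94×10⁻¹⁰)²] = 4.62×10⁻⁹ V = 4.62 nV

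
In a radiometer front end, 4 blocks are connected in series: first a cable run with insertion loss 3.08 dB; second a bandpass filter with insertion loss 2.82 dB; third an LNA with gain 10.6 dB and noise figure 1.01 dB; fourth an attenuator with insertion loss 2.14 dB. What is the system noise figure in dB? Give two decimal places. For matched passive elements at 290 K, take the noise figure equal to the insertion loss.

7.10 dB

Convert to linear (a loss of L dB is a gain of −L dB): F_i = 10^(NF_i/10), G_i = 10^(G_i,dB/10)
  Stage 1: F_1 = 10^(3.08/10) = 2.032, G_1 = 10^(−3.08/10) = 0.4920
  Stage 2: F_2 = 10^(2.82/10) = 1.914, G_2 = 10^(−2.82/10) = 0.5224
  Stage 3: F_3 = 10^(1.01/10) = 1.262, G_3 = 10^(10.6/10) = 11.48
  Stage 4: F_4 = 10^(2.14/10) = 1.637, G_4 = 10^(−2.14/10) = 0.6109
Friis cascade:
  F = 2.032 + (1.914 − 1)/0.4920 + (1.262 − 1)/0.2570 + (1.637 − 1)/2.951 = 5.125
NF = 10 log₁₀(5.125) = 7.10 dB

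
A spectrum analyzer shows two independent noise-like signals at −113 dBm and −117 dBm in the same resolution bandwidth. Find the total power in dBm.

Convert to linear, add, convert back:
P₁ = 5.01×10⁻¹⁵ W, P₂ = 2.00×10⁻¹⁵ W
P_tot = 7.01×10⁻¹⁵ W → 10 log₁₀(P_tot / 10⁻³) = −111.5 dBm

−111.5 dBm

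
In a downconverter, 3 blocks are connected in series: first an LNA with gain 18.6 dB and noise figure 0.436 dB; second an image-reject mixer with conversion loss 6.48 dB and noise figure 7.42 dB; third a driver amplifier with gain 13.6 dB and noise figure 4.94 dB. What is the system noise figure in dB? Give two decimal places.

Convert to linear (a loss of L dB is a gain of −L dB): F_i = 10^(NF_i/10), G_i = 10^(G_i,dB/10)
  Stage 1: F_1 = 10^(0.436/10) = 1.106, G_1 = 10^(18.6/10) = 72.44
  Stage 2: F_2 = 10^(7.42/10) = 5.521, G_2 = 10^(−6.48/10) = 0.2249
  Stage 3: F_3 = 10^(4.94/10) = 3.119, G_3 = 10^(13.6/10) = 22.91
Friis cascade:
  F = 1.106 + (5.521 − 1)/72.44 + (3.119 − 1)/16.29 = 1.298
NF = 10 log₁₀(1.298) = 1.13 dB

1.13 dB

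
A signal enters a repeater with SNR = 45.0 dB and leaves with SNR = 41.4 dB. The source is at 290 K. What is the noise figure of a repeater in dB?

3.6 dB

NF (dB) = SNR_in(dB) − SNR_out(dB) when the source is at T₀
NF = 45.0 − 41.4 = 3.6 dB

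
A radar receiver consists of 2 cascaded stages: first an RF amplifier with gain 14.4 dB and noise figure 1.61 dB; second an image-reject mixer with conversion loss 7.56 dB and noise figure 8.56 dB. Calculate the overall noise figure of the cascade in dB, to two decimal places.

2.24 dB

Convert to linear (a loss of L dB is a gain of −L dB): F_i = 10^(NF_i/10), G_i = 10^(G_i,dB/10)
  Stage 1: F_1 = 10^(1.61/10) = 1.449, G_1 = 10^(14.4/10) = 27.54
  Stage 2: F_2 = 10^(8.56/10) = 7.178, G_2 = 10^(−7.56/10) = 0.1754
Friis cascade:
  F = 1.449 + (7.178 − 1)/27.54 = 1.673
NF = 10 log₁₀(1.673) = 2.24 dB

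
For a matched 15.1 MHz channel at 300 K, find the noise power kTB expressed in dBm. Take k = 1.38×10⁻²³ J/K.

−102.0 dBm

P_n = kTB = 1.38×10⁻²³ × 300 × 1.51×10⁷ = 6.25×10⁻¹⁴ W
In dBm: 10 log₁₀(6.25×10⁻¹⁴ / 10⁻³) = −102.0 dBm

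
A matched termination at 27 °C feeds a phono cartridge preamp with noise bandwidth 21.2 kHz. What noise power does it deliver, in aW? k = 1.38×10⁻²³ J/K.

87.8 aW

T = 27 °C + 273.15 = 300.15 K
P_n = kTB = 1.38×10⁻²³ × 300.15 × 2.12×10⁴ = 8.78×10⁻¹⁷ W = 87.8 aW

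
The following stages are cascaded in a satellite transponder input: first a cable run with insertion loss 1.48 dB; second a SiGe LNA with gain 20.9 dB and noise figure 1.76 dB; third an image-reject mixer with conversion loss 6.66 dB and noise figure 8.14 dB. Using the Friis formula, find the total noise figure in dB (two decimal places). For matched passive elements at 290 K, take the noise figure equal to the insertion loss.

Convert to linear (a loss of L dB is a gain of −L dB): F_i = 10^(NF_i/10), G_i = 10^(G_i,dB/10)
  Stage 1: F_1 = 10^(1.48/10) = 1.406, G_1 = 10^(−1.48/10) = 0.7112
  Stage 2: F_2 = 10^(1.76/10) = 1.500, G_2 = 10^(20.9/10) = 123.0
  Stage 3: F_3 = 10^(8.14/10) = 6.516, G_3 = 10^(−6.66/10) = 0.2158
Friis cascade:
  F = 1.406 + (1.500 − 1)/0.7112 + (6.516 − 1)/87.50 = 2.172
NF = 10 log₁₀(2.172) = 3.37 dB

3.37 dB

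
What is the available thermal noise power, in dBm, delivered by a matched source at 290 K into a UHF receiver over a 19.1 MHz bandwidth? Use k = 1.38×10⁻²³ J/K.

−101.2 dBm

P_n = kTB = 1.38×10⁻²³ × 290 × 1.91×10⁷ = 7.64×10⁻¹⁴ W
In dBm: 10 log₁₀(7.64×10⁻¹⁴ / 10⁻³) = −101.2 dBm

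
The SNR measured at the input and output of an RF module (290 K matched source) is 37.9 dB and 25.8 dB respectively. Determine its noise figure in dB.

12.1 dB

NF (dB) = SNR_in(dB) − SNR_out(dB) when the source is at T₀
NF = 37.9 − 25.8 = 12.1 dB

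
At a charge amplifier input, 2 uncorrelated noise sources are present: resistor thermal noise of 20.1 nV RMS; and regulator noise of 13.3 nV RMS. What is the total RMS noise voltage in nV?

Uncorrelated sources add in power (mean-square): V_tot = √(ΣV_i²)
V_tot = √[(2.01×10⁻⁸)² + (1.33×10⁻⁸)²] = 2.41×10⁻⁸ V = 24.1 nV

24.1 nV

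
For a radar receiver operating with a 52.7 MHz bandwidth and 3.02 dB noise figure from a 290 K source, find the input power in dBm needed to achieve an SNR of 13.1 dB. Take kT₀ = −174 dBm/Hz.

Sensitivity = −174 + 10 log₁₀(B) + NF + SNR_min
= −174 + 77.22 + 3.02 + 13.1
= −80.66 dBm → −80.7 dBm

−80.7 dBm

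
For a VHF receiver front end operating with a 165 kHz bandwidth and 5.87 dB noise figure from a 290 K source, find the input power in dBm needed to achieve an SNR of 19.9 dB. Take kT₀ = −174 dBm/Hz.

−96.1 dBm

Sensitivity = −174 + 10 log₁₀(B) + NF + SNR_min
= −174 + 52.17 + 5.87 + 19.9
= −96.06 dBm → −96.1 dBm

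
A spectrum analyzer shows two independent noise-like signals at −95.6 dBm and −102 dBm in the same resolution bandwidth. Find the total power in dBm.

−94.7 dBm

Convert to linear, add, convert back:
P₁ = 2.75×10⁻¹³ W, P₂ = 6.31×10⁻¹⁴ W
P_tot = 3.39×10⁻¹³ W → 10 log₁₀(P_tot / 10⁻³) = −94.7 dBm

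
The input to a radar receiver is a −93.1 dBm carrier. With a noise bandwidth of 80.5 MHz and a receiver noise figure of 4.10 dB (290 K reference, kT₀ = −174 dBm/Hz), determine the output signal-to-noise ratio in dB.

−2.3 dB

Noise floor: N = −174 + 10 log₁₀(B) + NF
10 log₁₀(8.05×10⁷) = 79.06 dB
N = −174 + 79.06 + 4.10 = −90.84 dBm
SNR = P_sig − N = −93.1 − (−90.84) = −2.26 dB → −2.3 dB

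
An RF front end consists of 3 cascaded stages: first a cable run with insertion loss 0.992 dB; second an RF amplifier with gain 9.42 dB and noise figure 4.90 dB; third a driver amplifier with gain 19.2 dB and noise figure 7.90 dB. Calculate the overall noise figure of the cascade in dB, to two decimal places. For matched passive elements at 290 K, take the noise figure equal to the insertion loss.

6.65 dB

Convert to linear (a loss of L dB is a gain of −L dB): F_i = 10^(NF_i/10), G_i = 10^(G_i,dB/10)
  Stage 1: F_1 = 10^(0.992/10) = 1.257, G_1 = 10^(−0.992/10) = 0.7958
  Stage 2: F_2 = 10^(4.90/10) = 3.090, G_2 = 10^(9.42/10) = 8.750
  Stage 3: F_3 = 10^(7.90/10) = 6.166, G_3 = 10^(19.2/10) = 83.18
Friis cascade:
  F = 1.257 + (3.090 − 1)/0.7958 + (6.166 − 1)/6.963 = 4.625
NF = 10 log₁₀(4.625) = 6.65 dB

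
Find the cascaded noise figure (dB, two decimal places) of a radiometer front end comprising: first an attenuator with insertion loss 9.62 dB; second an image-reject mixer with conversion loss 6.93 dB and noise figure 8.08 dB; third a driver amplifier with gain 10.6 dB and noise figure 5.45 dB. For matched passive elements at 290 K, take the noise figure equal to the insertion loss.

Convert to linear (a loss of L dB is a gain of −L dB): F_i = 10^(NF_i/10), G_i = 10^(G_i,dB/10)
  Stage 1: F_1 = 10^(9.62/10) = 9.162, G_1 = 10^(−9.62/10) = 0.1091
  Stage 2: F_2 = 10^(8.08/10) = 6.427, G_2 = 10^(−6.93/10) = 0.2028
  Stage 3: F_3 = 10^(5.45/10) = 3.508, G_3 = 10^(10.6/10) = 11.48
Friis cascade:
  F = 9.162 + (6.427 − 1)/0.1091 + (3.508 − 1)/0.02213 = 172.2
NF = 10 log₁₀(172.2) = 22.36 dB

22.36 dB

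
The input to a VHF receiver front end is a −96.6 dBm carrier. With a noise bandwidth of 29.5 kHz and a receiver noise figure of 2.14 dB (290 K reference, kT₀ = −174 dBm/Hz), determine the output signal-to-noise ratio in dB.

30.6 dB

Noise floor: N = −174 + 10 log₁₀(B) + NF
10 log₁₀(2.95×10⁴) = 44.7 dB
N = −174 + 44.7 + 2.14 = −127.16 dBm
SNR = P_sig − N = −96.6 − (−127.16) = 30.56 dB → 30.6 dB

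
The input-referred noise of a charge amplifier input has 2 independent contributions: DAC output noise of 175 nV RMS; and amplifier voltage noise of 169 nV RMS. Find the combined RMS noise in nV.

243 nV

Uncorrelated sources add in power (mean-square): V_tot = √(ΣV_i²)
V_tot = √[(1.75×10⁻⁷)² + (1.69×10⁻⁷)²] = 2.43×10⁻⁷ V = 243 nV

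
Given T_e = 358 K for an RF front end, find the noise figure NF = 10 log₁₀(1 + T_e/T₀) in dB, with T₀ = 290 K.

3.49 dB

F = 1 + T_e/T₀ = 1 + 358/290 = 2.23448
NF = 10 log₁₀(2.23448) = 3.49 dB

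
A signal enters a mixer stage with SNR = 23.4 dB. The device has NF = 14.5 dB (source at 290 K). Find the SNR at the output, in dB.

8.9 dB

By definition F = SNR_in/SNR_out, so in dB: SNR_out = SNR_in − NF
SNR_out = 23.4 − 14.5 = 8.9 dB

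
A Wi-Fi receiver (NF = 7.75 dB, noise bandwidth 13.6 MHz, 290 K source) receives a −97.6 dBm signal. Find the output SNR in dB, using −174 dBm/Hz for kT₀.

−2.7 dB

Noise floor: N = −174 + 10 log₁₀(B) + NF
10 log₁₀(1.36×10⁷) = 71.34 dB
N = −174 + 71.34 + 7.75 = −94.91 dBm
SNR = P_sig − N = −97.6 − (−94.91) = −2.69 dB → −2.7 dB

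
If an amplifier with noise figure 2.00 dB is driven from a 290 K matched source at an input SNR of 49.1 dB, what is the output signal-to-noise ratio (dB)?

47.10 dB

By definition F = SNR_in/SNR_out, so in dB: SNR_out = SNR_in − NF
SNR_out = 49.1 − 2.00 = 47.10 dB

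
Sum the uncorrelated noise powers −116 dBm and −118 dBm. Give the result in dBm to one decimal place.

Convert to linear, add, convert back:
P₁ = 2.51×10⁻¹⁵ W, P₂ = 1.58×10⁻¹⁵ W
P_tot = 4.10×10⁻¹⁵ W → 10 log₁₀(P_tot / 10⁻³) = −113.9 dBm

−113.9 dBm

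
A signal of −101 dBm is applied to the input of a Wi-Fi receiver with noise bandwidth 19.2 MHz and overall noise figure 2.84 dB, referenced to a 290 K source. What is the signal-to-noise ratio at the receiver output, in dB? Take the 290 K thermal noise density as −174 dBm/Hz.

−2.7 dB

Noise floor: N = −174 + 10 log₁₀(B) + NF
10 log₁₀(1.92×10⁷) = 72.83 dB
N = −174 + 72.83 + 2.84 = −98.33 dBm
SNR = P_sig − N = −101 − (−98.33) = −2.67 dB → −2.7 dB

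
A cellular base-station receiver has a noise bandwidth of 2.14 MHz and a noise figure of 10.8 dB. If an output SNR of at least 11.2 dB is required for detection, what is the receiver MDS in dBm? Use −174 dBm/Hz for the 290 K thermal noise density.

Sensitivity = −174 + 10 log₁₀(B) + NF + SNR_min
= −174 + 63.3 + 10.8 + 11.2
= −88.7 dBm → −88.7 dBm

−88.7 dBm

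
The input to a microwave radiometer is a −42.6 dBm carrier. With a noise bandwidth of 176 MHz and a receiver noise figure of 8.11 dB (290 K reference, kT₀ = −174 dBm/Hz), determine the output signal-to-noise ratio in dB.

40.8 dB

Noise floor: N = −174 + 10 log₁₀(B) + NF
10 log₁₀(1.76×10⁸) = 82.46 dB
N = −174 + 82.46 + 8.11 = −83.43 dBm
SNR = P_sig − N = −42.6 − (−83.43) = 40.83 dB → 40.8 dB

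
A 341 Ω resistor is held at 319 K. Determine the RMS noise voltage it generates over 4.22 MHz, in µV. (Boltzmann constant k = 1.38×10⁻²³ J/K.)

V_n = √(4kTRB)
4kTRB = 4 × 1.38×10⁻²³ × 319 × 3.41×10² × 4.22×10⁶ = 2.53×10⁻¹¹ V²
V_n = √(2.53×10⁻¹¹) = 5.03×10⁻⁶ V = 5.03 µV

5.03 µV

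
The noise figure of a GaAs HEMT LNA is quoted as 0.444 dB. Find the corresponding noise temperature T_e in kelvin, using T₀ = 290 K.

31.2 K

F = 10^(0.444/10) = 1.10764
T_e = (F − 1)·T₀ = (1.10764 − 1) × 290 = 31.2 K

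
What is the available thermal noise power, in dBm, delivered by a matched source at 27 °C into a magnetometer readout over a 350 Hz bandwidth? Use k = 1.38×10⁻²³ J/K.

−148.4 dBm

T = 27 °C + 273.15 = 300.15 K
P_n = kTB = 1.38×10⁻²³ × 300.15 × 3.50×10² = 1.45×10⁻¹⁸ W
In dBm: 10 log₁₀(1.45×10⁻¹⁸ / 10⁻³) = −148.4 dBm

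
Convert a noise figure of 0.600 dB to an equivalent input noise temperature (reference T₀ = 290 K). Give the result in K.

43.0 K

F = 10^(0.600/10) = 1.14815
T_e = (F − 1)·T₀ = (1.14815 − 1) × 290 = 43.0 K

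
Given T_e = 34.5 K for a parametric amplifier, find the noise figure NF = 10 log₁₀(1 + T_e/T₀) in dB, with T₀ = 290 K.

F = 1 + T_e/T₀ = 1 + 34.5/290 = 1.11897
NF = 10 log₁₀(1.11897) = 0.488 dB

0.488 dB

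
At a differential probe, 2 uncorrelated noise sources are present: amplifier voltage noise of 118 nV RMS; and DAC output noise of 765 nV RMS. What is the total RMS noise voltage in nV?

Uncorrelated sources add in power (mean-square): V_tot = √(ΣV_i²)
V_tot = √[(1.18×10⁻⁷)² + (7.65×10⁻⁷)²] = 7.74×10⁻⁷ V = 774 nV

774 nV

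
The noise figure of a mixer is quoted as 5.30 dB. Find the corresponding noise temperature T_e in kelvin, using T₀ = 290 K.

F = 10^(5.30/10) = 3.38844
T_e = (F − 1)·T₀ = (3.38844 − 1) × 290 = 693 K

693 K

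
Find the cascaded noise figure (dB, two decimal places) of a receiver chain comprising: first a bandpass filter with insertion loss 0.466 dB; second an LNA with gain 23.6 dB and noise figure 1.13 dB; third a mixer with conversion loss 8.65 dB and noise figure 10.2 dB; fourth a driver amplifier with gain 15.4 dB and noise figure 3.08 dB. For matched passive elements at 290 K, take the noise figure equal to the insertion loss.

1.84 dB

Convert to linear (a loss of L dB is a gain of −L dB): F_i = 10^(NF_i/10), G_i = 10^(G_i,dB/10)
  Stage 1: F_1 = 10^(0.466/10) = 1.113, G_1 = 10^(−0.466/10) = 0.8983
  Stage 2: F_2 = 10^(1.13/10) = 1.297, G_2 = 10^(23.6/10) = 229.1
  Stage 3: F_3 = 10^(10.2/10) = 10.47, G_3 = 10^(−8.65/10) = 0.1365
  Stage 4: F_4 = 10^(3.08/10) = 2.032, G_4 = 10^(15.4/10) = 34.67
Friis cascade:
  F = 1.113 + (1.297 − 1)/0.8983 + (10.47 − 1)/205.8 + (2.032 − 1)/28.08 = 1.527
NF = 10 log₁₀(1.527) = 1.84 dB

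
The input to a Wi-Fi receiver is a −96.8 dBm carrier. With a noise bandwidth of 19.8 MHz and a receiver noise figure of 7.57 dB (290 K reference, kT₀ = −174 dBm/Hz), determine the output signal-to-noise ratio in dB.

Noise floor: N = −174 + 10 log₁₀(B) + NF
10 log₁₀(1.98×10⁷) = 72.97 dB
N = −174 + 72.97 + 7.57 = −93.46 dBm
SNR = P_sig − N = −96.8 − (−93.46) = −3.34 dB → −3.3 dB

−3.3 dB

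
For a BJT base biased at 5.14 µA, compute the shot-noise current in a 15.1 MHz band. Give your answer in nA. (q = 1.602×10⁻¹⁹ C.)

4.99 nA

I_n = √(2qI·B)
2qI·B = 2 × 1.602×10⁻¹⁹ × 5.14×10⁻⁶ × 1.51×10⁷ = 2.49×10⁻¹⁷ A²
I_n = √(2.49×10⁻¹⁷) = 4.99×10⁻⁹ A = 4.99 nA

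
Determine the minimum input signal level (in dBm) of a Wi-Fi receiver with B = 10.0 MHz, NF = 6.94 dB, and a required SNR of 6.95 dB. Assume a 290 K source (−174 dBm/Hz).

−90.1 dBm

Sensitivity = −174 + 10 log₁₀(B) + NF + SNR_min
= −174 + 70 + 6.94 + 6.95
= −90.11 dBm → −90.1 dBm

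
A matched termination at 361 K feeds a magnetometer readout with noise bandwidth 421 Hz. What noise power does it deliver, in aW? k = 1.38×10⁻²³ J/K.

P_n = kTB = 1.38×10⁻²³ × 361 × 4.21×10² = 2.10×10⁻¹⁸ W = 2.10 aW

2.10 aW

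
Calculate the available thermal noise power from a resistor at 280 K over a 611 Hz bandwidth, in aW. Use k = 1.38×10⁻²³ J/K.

2.36 aW

P_n = kTB = 1.38×10⁻²³ × 280 × 6.11×10² = 2.36×10⁻¹⁸ W = 2.36 aW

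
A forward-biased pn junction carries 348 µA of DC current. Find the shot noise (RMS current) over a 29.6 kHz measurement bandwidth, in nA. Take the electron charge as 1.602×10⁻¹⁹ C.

1.82 nA

I_n = √(2qI·B)
2qI·B = 2 × 1.602×10⁻¹⁹ × 3.48×10⁻⁴ × 2.96×10⁴ = 3.30×10⁻¹⁸ A²
I_n = √(3.30×10⁻¹⁸) = 1.82×10⁻⁹ A = 1.82 nA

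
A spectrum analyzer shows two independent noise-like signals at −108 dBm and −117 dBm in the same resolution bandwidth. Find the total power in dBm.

Convert to linear, add, convert back:
P₁ = 1.58×10⁻¹⁴ W, P₂ = 2.00×10⁻¹⁵ W
P_tot = 1.78×10⁻¹⁴ W → 10 log₁₀(P_tot / 10⁻³) = −107.5 dBm

−107.5 dBm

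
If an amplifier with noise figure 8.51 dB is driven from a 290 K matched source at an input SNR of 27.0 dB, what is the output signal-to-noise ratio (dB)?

18.49 dB

By definition F = SNR_in/SNR_out, so in dB: SNR_out = SNR_in − NF
SNR_out = 27.0 − 8.51 = 18.49 dB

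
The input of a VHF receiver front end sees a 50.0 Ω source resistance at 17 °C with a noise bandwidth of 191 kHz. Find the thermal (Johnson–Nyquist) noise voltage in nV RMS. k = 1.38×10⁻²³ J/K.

391 nV

T = 17 °C + 273.15 = 290.15 K
V_n = √(4kTRB)
4kTRB = 4 × 1.38×10⁻²³ × 290.15 × 5.00×10¹ × 1.91×10⁵ = 1.53×10⁻¹³ V²
V_n = √(1.53×10⁻¹³) = 3.91×10⁻⁷ V = 391 nV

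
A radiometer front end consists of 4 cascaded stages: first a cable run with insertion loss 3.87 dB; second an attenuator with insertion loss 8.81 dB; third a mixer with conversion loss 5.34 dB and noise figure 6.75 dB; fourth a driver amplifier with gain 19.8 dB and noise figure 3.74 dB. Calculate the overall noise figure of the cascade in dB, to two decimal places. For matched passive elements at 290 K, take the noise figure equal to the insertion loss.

22.41 dB

Convert to linear (a loss of L dB is a gain of −L dB): F_i = 10^(NF_i/10), G_i = 10^(G_i,dB/10)
  Stage 1: F_1 = 10^(3.87/10) = 2.438, G_1 = 10^(−3.87/10) = 0.4102
  Stage 2: F_2 = 10^(8.81/10) = 7.603, G_2 = 10^(−8.81/10) = 0.1315
  Stage 3: F_3 = 10^(6.75/10) = 4.732, G_3 = 10^(−5.34/10) = 0.2924
  Stage 4: F_4 = 10^(3.74/10) = 2.366, G_4 = 10^(19.8/10) = 95.50
Friis cascade:
  F = 2.438 + (7.603 − 1)/0.4102 + (4.732 − 1)/0.05395 + (2.366 − 1)/0.01578 = 174.3
NF = 10 log₁₀(174.3) = 22.41 dB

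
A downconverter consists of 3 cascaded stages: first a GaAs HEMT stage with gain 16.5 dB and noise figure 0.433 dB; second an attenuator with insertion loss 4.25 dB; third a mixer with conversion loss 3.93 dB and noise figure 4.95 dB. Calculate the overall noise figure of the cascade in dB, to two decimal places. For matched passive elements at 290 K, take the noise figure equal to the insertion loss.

Convert to linear (a loss of L dB is a gain of −L dB): F_i = 10^(NF_i/10), G_i = 10^(G_i,dB/10)
  Stage 1: F_1 = 10^(0.433/10) = 1.105, G_1 = 10^(16.5/10) = 44.67
  Stage 2: F_2 = 10^(4.25/10) = 2.661, G_2 = 10^(−4.25/10) = 0.3758
  Stage 3: F_3 = 10^(4.95/10) = 3.126, G_3 = 10^(−3.93/10) = 0.4046
Friis cascade:
  F = 1.105 + (2.661 − 1)/44.67 + (3.126 − 1)/16.79 = 1.269
NF = 10 log₁₀(1.269) = 1.03 dB

1.03 dB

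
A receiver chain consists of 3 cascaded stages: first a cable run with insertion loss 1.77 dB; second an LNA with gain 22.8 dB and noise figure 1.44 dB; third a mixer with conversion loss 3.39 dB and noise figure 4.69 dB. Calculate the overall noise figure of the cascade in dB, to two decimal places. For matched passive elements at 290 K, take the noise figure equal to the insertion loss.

3.24 dB

Convert to linear (a loss of L dB is a gain of −L dB): F_i = 10^(NF_i/10), G_i = 10^(G_i,dB/10)
  Stage 1: F_1 = 10^(1.77/10) = 1.503, G_1 = 10^(−1.77/10) = 0.6653
  Stage 2: F_2 = 10^(1.44/10) = 1.393, G_2 = 10^(22.8/10) = 190.5
  Stage 3: F_3 = 10^(4.69/10) = 2.944, G_3 = 10^(−3.39/10) = 0.4581
Friis cascade:
  F = 1.503 + (1.393 − 1)/0.6653 + (2.944 − 1)/126.8 = 2.109
NF = 10 log₁₀(2.109) = 3.24 dB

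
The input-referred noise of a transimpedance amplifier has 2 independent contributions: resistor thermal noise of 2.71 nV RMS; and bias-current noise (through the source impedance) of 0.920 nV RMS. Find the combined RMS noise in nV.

2.86 nV

Uncorrelated sources add in power (mean-square): V_tot = √(ΣV_i²)
V_tot = √[(2.71×10⁻⁹)² + (9.20×10⁻¹⁰)²] = 2.86×10⁻⁹ V = 2.86 nV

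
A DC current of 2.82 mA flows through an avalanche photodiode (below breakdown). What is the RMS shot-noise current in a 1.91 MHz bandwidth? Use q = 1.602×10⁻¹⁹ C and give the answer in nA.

I_n = √(2qI·B)
2qI·B = 2 × 1.602×10⁻¹⁹ × 2.82×10⁻³ × 1.91×10⁶ = 1.73×10⁻¹⁵ A²
I_n = √(1.73×10⁻¹⁵) = 4.15×10⁻⁸ A = 41.5 nA

41.5 nA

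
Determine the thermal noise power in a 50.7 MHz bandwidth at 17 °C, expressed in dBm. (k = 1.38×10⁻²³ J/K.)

−96.9 dBm

T = 17 °C + 273.15 = 290.15 K
P_n = kTB = 1.38×10⁻²³ × 290.15 × 5.07×10⁷ = 2.03×10⁻¹³ W
In dBm: 10 log₁₀(2.03×10⁻¹³ / 10⁻³) = −96.9 dBm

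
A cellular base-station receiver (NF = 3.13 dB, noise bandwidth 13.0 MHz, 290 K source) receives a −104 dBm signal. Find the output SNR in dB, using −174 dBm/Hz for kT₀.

−4.3 dB

Noise floor: N = −174 + 10 log₁₀(B) + NF
10 log₁₀(1.30×10⁷) = 71.14 dB
N = −174 + 71.14 + 3.13 = −99.73 dBm
SNR = P_sig − N = −104 − (−99.73) = −4.27 dB → −4.3 dB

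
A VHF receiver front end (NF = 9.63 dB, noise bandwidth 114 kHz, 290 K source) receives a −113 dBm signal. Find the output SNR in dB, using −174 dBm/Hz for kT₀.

0.8 dB

Noise floor: N = −174 + 10 log₁₀(B) + NF
10 log₁₀(1.14×10⁵) = 50.57 dB
N = −174 + 50.57 + 9.63 = −113.80 dBm
SNR = P_sig − N = −113 − (−113.80) = 0.80 dB → 0.8 dB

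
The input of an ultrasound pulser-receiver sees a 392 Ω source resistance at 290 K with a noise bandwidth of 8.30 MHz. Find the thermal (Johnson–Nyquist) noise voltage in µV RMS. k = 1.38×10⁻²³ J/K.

V_n = √(4kTRB)
4kTRB = 4 × 1.38×10⁻²³ × 290 × 3.92×10² × 8.30×10⁶ = 5.21×10⁻¹¹ V²
V_n = √(5.21×10⁻¹¹) = 7.22×10⁻⁶ V = 7.22 µV

7.22 µV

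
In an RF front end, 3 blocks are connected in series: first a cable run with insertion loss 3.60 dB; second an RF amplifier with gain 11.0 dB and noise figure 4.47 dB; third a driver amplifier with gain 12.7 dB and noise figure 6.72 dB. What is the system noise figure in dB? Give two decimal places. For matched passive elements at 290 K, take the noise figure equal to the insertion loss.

8.50 dB

Convert to linear (a loss of L dB is a gain of −L dB): F_i = 10^(NF_i/10), G_i = 10^(G_i,dB/10)
  Stage 1: F_1 = 10^(3.60/10) = 2.291, G_1 = 10^(−3.60/10) = 0.4365
  Stage 2: F_2 = 10^(4.47/10) = 2.799, G_2 = 10^(11.0/10) = 12.59
  Stage 3: F_3 = 10^(6.72/10) = 4.699, G_3 = 10^(12.7/10) = 18.62
Friis cascade:
  F = 2.291 + (2.799 − 1)/0.4365 + (4.699 − 1)/5.495 = 7.085
NF = 10 log₁₀(7.085) = 8.50 dB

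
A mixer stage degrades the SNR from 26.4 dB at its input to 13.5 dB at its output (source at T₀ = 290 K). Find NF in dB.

12.9 dB

NF (dB) = SNR_in(dB) − SNR_out(dB) when the source is at T₀
NF = 26.4 − 13.5 = 12.9 dB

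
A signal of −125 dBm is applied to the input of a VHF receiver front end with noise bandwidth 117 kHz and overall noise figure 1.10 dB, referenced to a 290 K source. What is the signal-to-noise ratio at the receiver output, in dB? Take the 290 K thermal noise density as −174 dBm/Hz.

Noise floor: N = −174 + 10 log₁₀(B) + NF
10 log₁₀(1.17×10⁵) = 50.68 dB
N = −174 + 50.68 + 1.10 = −122.22 dBm
SNR = P_sig − N = −125 − (−122.22) = −2.78 dB → −2.8 dB

−2.8 dB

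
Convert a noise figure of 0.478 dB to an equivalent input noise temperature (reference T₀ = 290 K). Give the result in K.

33.7 K

F = 10^(0.478/10) = 1.11635
T_e = (F − 1)·T₀ = (1.11635 − 1) × 290 = 33.7 K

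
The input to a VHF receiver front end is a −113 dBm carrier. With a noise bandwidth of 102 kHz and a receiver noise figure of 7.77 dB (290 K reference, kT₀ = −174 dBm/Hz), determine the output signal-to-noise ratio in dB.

3.1 dB

Noise floor: N = −174 + 10 log₁₀(B) + NF
10 log₁₀(1.02×10⁵) = 50.09 dB
N = −174 + 50.09 + 7.77 = −116.14 dBm
SNR = P_sig − N = −113 − (−116.14) = 3.14 dB → 3.1 dB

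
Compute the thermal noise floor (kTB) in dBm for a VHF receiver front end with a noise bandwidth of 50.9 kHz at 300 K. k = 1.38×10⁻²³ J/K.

P_n = kTB = 1.38×10⁻²³ × 300 × 5.09×10⁴ = 2.11×10⁻¹⁶ W
In dBm: 10 log₁₀(2.11×10⁻¹⁶ / 10⁻³) = −126.8 dBm

−126.8 dBm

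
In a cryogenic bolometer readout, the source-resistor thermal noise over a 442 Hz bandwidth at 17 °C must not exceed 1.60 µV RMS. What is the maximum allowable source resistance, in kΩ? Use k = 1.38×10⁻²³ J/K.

362 kΩ

T = 17 °C + 273.15 = 290.15 K
Johnson–Nyquist: V_n = √(4kTRB) ⇒ R = V_n² / (4kTB)
4kTB = 4 × 1.38×10⁻²³ × 290.15 × 4.42×10² = 7.08×10⁻¹⁸
R = (1.60×10⁻⁶)² / 7.08×10⁻¹⁸ = 3.62×10⁵ Ω = 362 kΩ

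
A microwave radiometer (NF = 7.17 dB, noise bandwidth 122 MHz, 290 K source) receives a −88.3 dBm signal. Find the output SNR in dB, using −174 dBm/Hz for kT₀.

Noise floor: N = −174 + 10 log₁₀(B) + NF
10 log₁₀(1.22×10⁸) = 80.86 dB
N = −174 + 80.86 + 7.17 = −85.97 dBm
SNR = P_sig − N = −88.3 − (−85.97) = −2.33 dB → −2.3 dB

−2.3 dB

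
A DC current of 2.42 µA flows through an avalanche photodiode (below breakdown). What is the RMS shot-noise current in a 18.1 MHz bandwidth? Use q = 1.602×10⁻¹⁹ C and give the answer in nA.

I_n = √(2qI·B)
2qI·B = 2 × 1.602×10⁻¹⁹ × 2.42×10⁻⁶ × 1.81×10⁷ = 1.40×10⁻¹⁷ A²
I_n = √(1.40×10⁻¹⁷) = 3.75×10⁻⁹ A = 3.75 nA

3.75 nA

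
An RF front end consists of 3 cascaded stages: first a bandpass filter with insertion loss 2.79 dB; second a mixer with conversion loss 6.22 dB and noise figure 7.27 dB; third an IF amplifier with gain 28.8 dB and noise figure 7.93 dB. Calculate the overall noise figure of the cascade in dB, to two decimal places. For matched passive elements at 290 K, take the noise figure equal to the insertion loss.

Convert to linear (a loss of L dB is a gain of −L dB): F_i = 10^(NF_i/10), G_i = 10^(G_i,dB/10)
  Stage 1: F_1 = 10^(2.79/10) = 1.901, G_1 = 10^(−2.79/10) = 0.5260
  Stage 2: F_2 = 10^(7.27/10) = 5.333, G_2 = 10^(−6.22/10) = 0.2388
  Stage 3: F_3 = 10^(7.93/10) = 6.209, G_3 = 10^(28.8/10) = 758.6
Friis cascade:
  F = 1.901 + (5.333 − 1)/0.5260 + (6.209 − 1)/0.1256 = 51.61
NF = 10 log₁₀(51.61) = 17.13 dB

17.13 dB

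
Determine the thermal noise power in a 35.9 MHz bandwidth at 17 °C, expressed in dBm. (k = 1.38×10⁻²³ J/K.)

−98.4 dBm

T = 17 °C + 273.15 = 290.15 K
P_n = kTB = 1.38×10⁻²³ × 290.15 × 3.59×10⁷ = 1.44×10⁻¹³ W
In dBm: 10 log₁₀(1.44×10⁻¹³ / 10⁻³) = −98.4 dBm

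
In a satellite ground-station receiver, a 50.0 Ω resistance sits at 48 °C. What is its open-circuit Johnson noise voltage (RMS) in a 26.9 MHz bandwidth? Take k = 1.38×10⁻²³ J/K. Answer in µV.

T = 48 °C + 273.15 = 321.15 K
V_n = √(4kTRB)
4kTRB = 4 × 1.38×10⁻²³ × 321.15 × 5.00×10¹ × 2.69×10⁷ = 2.38×10⁻¹¹ V²
V_n = √(2.38×10⁻¹¹) = 4.88×10⁻⁶ V = 4.88 µV

4.88 µV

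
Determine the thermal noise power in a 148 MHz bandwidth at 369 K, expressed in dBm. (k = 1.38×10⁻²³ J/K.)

P_n = kTB = 1.38×10⁻²³ × 369 × 1.48×10⁸ = 7.54×10⁻¹³ W
In dBm: 10 log₁₀(7.54×10⁻¹³ / 10⁻³) = −91.2 dBm

−91.2 dBm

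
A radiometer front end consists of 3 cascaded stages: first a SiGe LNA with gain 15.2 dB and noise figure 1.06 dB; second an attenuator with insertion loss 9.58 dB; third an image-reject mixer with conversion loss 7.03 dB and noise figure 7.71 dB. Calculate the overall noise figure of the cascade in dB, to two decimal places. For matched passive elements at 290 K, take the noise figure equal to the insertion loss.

Convert to linear (a loss of L dB is a gain of −L dB): F_i = 10^(NF_i/10), G_i = 10^(G_i,dB/10)
  Stage 1: F_1 = 10^(1.06/10) = 1.276, G_1 = 10^(15.2/10) = 33.11
  Stage 2: F_2 = 10^(9.58/10) = 9.078, G_2 = 10^(−9.58/10) = 0.1102
  Stage 3: F_3 = 10^(7.71/10) = 5.902, G_3 = 10^(−7.03/10) = 0.1982
Friis cascade:
  F = 1.276 + (9.078 − 1)/33.11 + (5.902 − 1)/3.648 = 2.864
NF = 10 log₁₀(2.864) = 4.57 dB

4.57 dB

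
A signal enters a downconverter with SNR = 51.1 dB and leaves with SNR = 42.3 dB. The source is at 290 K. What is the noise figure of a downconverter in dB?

NF (dB) = SNR_in(dB) − SNR_out(dB) when the source is at T₀
NF = 51.1 − 42.3 = 8.8 dB

8.8 dB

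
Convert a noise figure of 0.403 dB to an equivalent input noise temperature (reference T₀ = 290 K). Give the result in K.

28.2 K

F = 10^(0.403/10) = 1.09724
T_e = (F − 1)·T₀ = (1.09724 − 1) × 290 = 28.2 K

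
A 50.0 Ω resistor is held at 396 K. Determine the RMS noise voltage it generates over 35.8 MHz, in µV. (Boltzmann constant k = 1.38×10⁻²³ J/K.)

V_n = √(4kTRB)
4kTRB = 4 × 1.38×10⁻²³ × 396 × 5.00×10¹ × 3.58×10⁷ = 3.91×10⁻¹¹ V²
V_n = √(3.91×10⁻¹¹) = 6.26×10⁻⁶ V = 6.26 µV

6.26 µV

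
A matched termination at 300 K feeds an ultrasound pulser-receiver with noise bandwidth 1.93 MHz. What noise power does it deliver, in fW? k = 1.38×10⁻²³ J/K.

7.99 fW

P_n = kTB = 1.38×10⁻²³ × 300 × 1.93×10⁶ = 7.99×10⁻¹⁵ W = 7.99 fW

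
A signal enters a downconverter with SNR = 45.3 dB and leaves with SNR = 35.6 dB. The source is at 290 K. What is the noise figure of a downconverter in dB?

9.7 dB

NF (dB) = SNR_in(dB) − SNR_out(dB) when the source is at T₀
NF = 45.3 − 35.6 = 9.7 dB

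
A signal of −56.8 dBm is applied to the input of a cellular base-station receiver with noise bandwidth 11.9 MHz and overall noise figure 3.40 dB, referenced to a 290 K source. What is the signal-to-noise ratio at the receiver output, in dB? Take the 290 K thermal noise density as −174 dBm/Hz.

43.0 dB

Noise floor: N = −174 + 10 log₁₀(B) + NF
10 log₁₀(1.19×10⁷) = 70.76 dB
N = −174 + 70.76 + 3.40 = −99.84 dBm
SNR = P_sig − N = −56.8 − (−99.84) = 43.04 dB → 43.0 dB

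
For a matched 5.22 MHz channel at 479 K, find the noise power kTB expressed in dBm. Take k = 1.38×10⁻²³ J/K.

P_n = kTB = 1.38×10⁻²³ × 479 × 5.22×10⁶ = 3.45×10⁻¹⁴ W
In dBm: 10 log₁₀(3.45×10⁻¹⁴ / 10⁻³) = −104.6 dBm

−104.6 dBm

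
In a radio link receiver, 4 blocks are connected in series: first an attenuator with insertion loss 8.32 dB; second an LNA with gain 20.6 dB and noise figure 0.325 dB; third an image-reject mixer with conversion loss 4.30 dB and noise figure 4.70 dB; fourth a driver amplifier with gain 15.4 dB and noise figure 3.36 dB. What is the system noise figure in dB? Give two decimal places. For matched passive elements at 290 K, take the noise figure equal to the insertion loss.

8.82 dB

Convert to linear (a loss of L dB is a gain of −L dB): F_i = 10^(NF_i/10), G_i = 10^(G_i,dB/10)
  Stage 1: F_1 = 10^(8.32/10) = 6.792, G_1 = 10^(−8.32/10) = 0.1472
  Stage 2: F_2 = 10^(0.325/10) = 1.078, G_2 = 10^(20.6/10) = 114.8
  Stage 3: F_3 = 10^(4.70/10) = 2.951, G_3 = 10^(−4.30/10) = 0.3715
  Stage 4: F_4 = 10^(3.36/10) = 2.168, G_4 = 10^(15.4/10) = 34.67
Friis cascade:
  F = 6.792 + (1.078 − 1)/0.1472 + (2.951 − 1)/16.90 + (2.168 − 1)/6.281 = 7.621
NF = 10 log₁₀(7.621) = 8.82 dB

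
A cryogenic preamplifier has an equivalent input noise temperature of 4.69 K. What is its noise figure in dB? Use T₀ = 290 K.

0.070 dB

F = 1 + T_e/T₀ = 1 + 4.69/290 = 1.01617
NF = 10 log₁₀(1.01617) = 0.070 dB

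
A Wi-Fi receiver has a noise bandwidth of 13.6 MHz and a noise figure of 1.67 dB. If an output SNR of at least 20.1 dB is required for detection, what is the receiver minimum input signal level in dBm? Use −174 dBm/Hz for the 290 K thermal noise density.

−80.9 dBm

Sensitivity = −174 + 10 log₁₀(B) + NF + SNR_min
= −174 + 71.34 + 1.67 + 20.1
= −80.89 dBm → −80.9 dBm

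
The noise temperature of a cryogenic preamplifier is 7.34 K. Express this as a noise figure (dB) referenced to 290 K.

0.109 dB

F = 1 + T_e/T₀ = 1 + 7.34/290 = 1.02531
NF = 10 log₁₀(1.02531) = 0.109 dB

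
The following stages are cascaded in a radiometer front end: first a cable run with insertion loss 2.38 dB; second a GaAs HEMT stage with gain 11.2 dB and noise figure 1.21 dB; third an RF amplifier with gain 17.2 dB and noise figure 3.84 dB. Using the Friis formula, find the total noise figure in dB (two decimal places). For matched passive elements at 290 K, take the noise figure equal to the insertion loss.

Convert to linear (a loss of L dB is a gain of −L dB): F_i = 10^(NF_i/10), G_i = 10^(G_i,dB/10)
  Stage 1: F_1 = 10^(2.38/10) = 1.730, G_1 = 10^(−2.38/10) = 0.5781
  Stage 2: F_2 = 10^(1.21/10) = 1.321, G_2 = 10^(11.2/10) = 13.18
  Stage 3: F_3 = 10^(3.84/10) = 2.421, G_3 = 10^(17.2/10) = 52.48
Friis cascade:
  F = 1.730 + (1.321 − 1)/0.5781 + (2.421 − 1)/7.621 = 2.472
NF = 10 log₁₀(2.472) = 3.93 dB

3.93 dB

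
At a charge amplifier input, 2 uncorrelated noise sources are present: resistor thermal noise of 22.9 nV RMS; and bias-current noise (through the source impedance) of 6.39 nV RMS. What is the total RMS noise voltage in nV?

Uncorrelated sources add in power (mean-square): V_tot = √(ΣV_i²)
V_tot = √[(2.29×10⁻⁸)² + (6.39×10⁻⁹)²] = 2.38×10⁻⁸ V = 23.8 nV

23.8 nV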